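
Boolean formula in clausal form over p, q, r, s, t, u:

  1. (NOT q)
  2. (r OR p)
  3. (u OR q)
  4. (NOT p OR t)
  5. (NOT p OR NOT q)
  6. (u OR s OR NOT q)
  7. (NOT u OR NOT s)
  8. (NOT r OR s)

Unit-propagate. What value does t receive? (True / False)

(NOT q) is a unit clause: q = False.
(q OR u): since q = False, the clause reduces to (u). u = True.
In (NOT u OR NOT s), NOT u is now false; NOT s must hold, so s = False.
In (NOT r OR s), s is now false; NOT r must hold, so r = False.
(r OR p) with r = False leaves only p, so p = True.
(NOT p OR t) with p = True leaves only t, so t = True.

True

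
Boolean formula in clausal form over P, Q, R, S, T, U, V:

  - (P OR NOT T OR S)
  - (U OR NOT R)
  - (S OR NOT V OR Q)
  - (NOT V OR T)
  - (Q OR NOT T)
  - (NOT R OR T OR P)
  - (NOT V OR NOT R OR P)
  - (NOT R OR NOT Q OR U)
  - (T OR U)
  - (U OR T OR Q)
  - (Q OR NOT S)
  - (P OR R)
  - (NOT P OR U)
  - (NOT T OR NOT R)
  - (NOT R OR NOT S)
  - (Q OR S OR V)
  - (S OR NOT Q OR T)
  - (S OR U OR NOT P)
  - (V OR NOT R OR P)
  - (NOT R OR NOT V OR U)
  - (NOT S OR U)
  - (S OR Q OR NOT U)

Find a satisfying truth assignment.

Branch on P: take P = True.
  then U is forced to True.
For the remaining variables, Q = True, R = False, S = False, T = True, V = True works.

P=True, Q=True, R=False, S=False, T=True, U=True, V=True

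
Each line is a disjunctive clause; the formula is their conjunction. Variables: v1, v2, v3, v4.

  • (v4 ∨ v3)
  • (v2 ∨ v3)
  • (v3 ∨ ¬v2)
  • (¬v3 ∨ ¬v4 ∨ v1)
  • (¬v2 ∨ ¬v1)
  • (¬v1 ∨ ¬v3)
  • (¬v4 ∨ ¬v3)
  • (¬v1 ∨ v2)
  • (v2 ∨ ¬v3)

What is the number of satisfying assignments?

1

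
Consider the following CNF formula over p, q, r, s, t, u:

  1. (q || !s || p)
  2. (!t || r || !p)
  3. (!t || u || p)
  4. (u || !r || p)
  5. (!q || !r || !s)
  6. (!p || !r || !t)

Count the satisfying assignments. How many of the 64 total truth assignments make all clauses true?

Split on p, then r.
  p=T, r=T: u free; 3 ways for (q,s,t) × 2^1 = 6.
  p=T, r=F: forces t=F; q, s, u free → 2^3 = 8.
  p=F, r=T: remaining (q,s,t,u) ∈ {(F,F,F,T); (F,F,T,T); (T,F,F,T); (T,F,T,T)} — 4.
  p=F, r=F: 9 of the 16 assignments to (q,s,t,u) work.
Total: 6 + 8 + 4 + 9 = 27.

27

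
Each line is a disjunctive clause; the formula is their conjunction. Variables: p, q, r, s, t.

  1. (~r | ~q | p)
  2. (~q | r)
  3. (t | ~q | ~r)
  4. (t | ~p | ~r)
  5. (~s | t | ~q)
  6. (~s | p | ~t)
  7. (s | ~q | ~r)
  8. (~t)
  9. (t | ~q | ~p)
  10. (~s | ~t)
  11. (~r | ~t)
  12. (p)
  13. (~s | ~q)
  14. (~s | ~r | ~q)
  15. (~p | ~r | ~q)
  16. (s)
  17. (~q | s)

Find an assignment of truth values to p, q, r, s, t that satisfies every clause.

The clause (~t) is unit: t must be False.
Unit propagation: (p) forces p = True.
The clause (~r) is unit: r must be False.
(~q) is a unit clause, so q = False.
Unit propagation: (s) forces s = True.
Every clause has at least one true literal under this assignment.

p=True, q=False, r=False, s=True, t=False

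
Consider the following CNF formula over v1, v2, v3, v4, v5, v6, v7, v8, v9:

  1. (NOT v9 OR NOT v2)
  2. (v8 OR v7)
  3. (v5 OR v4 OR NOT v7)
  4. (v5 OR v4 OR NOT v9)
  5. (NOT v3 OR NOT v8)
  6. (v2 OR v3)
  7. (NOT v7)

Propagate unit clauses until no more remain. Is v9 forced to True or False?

False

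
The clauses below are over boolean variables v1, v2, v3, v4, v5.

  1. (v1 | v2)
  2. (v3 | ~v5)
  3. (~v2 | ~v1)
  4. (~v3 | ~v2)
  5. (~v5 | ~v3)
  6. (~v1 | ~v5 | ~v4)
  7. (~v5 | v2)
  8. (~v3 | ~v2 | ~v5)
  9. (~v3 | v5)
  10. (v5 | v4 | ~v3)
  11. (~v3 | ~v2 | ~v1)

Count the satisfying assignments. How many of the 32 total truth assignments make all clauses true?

4

Satisfying assignments:
  v1=F v2=T v3=F v4=F v5=F
  v1=F v2=T v3=F v4=T v5=F
  v1=T v2=F v3=F v4=F v5=F
  v1=T v2=F v3=F v4=T v5=F
That's 4 in total.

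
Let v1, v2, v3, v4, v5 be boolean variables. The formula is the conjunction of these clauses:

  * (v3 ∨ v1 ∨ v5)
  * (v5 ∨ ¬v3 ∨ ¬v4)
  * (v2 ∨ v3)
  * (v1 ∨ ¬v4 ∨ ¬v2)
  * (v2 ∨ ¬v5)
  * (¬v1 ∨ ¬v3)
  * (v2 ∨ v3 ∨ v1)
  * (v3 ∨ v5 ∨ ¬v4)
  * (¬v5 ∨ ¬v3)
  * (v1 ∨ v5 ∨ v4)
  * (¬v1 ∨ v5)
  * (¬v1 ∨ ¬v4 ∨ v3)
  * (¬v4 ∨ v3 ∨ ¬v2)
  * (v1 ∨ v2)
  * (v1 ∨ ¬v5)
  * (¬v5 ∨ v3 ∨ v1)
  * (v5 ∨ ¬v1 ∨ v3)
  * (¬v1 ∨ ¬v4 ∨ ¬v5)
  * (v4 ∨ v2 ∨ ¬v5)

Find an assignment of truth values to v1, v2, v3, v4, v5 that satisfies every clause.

Try v1 = True.
  then v3 is forced to False.
  then v2 is forced to True.
  then v5 is forced to True.
  then v4 is forced to False.

v1=T, v2=T, v3=F, v4=F, v5=T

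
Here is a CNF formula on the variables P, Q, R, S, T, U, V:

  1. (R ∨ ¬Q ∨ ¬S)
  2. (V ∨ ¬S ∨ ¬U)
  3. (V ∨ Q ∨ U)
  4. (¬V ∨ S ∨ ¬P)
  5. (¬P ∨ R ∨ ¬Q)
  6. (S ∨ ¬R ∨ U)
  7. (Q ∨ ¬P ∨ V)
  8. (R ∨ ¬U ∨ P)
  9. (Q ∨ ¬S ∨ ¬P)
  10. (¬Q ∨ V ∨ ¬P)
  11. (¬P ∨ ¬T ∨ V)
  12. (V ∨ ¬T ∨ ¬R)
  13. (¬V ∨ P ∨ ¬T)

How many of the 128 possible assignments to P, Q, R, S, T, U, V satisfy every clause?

18

Split on P, then V.
  P=1, V=1: remaining (Q,R,S,T,U) ∈ {(1,1,1,0,0); (1,1,1,0,1); (1,1,1,1,0); (1,1,1,1,1)} — 4.
  P=1, V=0: a clause becomes empty — 0.
  P=0, V=1: 9 of the 32 assignments to (Q,R,S,T,U) work.
  P=0, V=0: 5 of the 32 assignments to (Q,R,S,T,U) work.
Total: 4 + 0 + 9 + 5 = 18.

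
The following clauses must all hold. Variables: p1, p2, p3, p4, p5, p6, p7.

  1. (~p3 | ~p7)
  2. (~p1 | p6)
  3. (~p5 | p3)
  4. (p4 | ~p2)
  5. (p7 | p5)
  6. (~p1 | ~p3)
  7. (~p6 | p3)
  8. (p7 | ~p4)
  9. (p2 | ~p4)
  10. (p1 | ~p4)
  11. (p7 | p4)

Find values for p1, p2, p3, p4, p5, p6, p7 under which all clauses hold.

p1=F, p2=F, p3=F, p4=F, p5=F, p6=F, p7=T

Check each clause:
  1. (~p3 | ~p7) — ~p3 is true.
  2. (p6 | ~p1) — ~p1 is true.
  3. (p3 | ~p5) — ~p5 is true.
  4. (p4 | ~p2) — ~p2 is true.
  5. (p5 | p7) — p7 is true.
  6. (~p3 | ~p1) — ~p3 is true.
  7. (~p6 | p3) — ~p6 is true.
  8. (p7 | ~p4) — ~p4 is true.
  9. (p2 | ~p4) — ~p4 is true.
  10. (p1 | ~p4) — ~p4 is true.
  11. (p4 | p7) — p7 is true.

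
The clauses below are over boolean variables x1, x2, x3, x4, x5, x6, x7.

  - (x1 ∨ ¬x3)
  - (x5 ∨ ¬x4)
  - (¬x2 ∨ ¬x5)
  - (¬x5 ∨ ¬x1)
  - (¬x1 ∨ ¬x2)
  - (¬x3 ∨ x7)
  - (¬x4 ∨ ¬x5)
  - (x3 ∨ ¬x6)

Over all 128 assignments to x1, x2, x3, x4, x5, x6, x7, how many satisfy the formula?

Case analysis on x5 and x1:
  x5=T, x1=T: a clause becomes empty — 0.
  x5=T, x1=F: remaining (x2,x3,x4,x6,x7) ∈ {(F,F,F,F,F); (F,F,F,F,T)} — 2.
  x5=F, x1=T: remaining (x2,x3,x4,x6,x7) ∈ {(F,F,F,F,F); (F,F,F,F,T); (F,T,F,F,T); (F,T,F,T,T)} — 4.
  x5=F, x1=F: remaining (x2,x3,x4,x6,x7) ∈ {(F,F,F,F,F); (F,F,F,F,T); (T,F,F,F,F); (T,F,F,F,T)} — 4.
Total: 0 + 2 + 4 + 4 = 10.

10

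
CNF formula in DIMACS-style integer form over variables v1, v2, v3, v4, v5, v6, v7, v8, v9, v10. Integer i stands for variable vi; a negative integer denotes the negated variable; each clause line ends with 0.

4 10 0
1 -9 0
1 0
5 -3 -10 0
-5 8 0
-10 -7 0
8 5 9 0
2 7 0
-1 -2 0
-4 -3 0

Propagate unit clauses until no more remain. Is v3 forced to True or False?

False

Unit clause (v1) sets v1 = True.
From (~v1 | ~v2) and v1 = True: v2 = False.
In (v2 | v7), v2 is now false; v7 must hold, so v7 = True.
From (~v7 | ~v10) and v7 = True: v10 = False.
In (v10 | v4), v10 is now false; v4 must hold, so v4 = True.
From (~v3 | ~v4) and v4 = True: v3 = False.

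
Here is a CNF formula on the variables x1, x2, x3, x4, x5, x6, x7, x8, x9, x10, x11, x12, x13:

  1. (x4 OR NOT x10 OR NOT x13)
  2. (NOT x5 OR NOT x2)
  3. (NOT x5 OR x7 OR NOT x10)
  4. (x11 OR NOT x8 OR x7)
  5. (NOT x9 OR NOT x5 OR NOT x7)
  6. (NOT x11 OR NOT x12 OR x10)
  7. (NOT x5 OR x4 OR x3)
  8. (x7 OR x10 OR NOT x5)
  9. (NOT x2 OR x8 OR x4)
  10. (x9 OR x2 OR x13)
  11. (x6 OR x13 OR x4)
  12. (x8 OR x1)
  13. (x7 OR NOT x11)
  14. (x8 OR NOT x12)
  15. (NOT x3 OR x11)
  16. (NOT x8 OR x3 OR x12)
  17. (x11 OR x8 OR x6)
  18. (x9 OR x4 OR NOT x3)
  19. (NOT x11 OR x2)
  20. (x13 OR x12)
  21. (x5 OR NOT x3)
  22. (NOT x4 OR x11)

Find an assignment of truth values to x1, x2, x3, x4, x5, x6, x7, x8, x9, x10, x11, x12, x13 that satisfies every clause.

x1=True, x2=True, x3=False, x4=True, x5=False, x6=True, x7=True, x8=False, x9=False, x10=True, x11=True, x12=False, x13=True

Pure literal: x1 appears only positively; assign x1 = True.
Pure literal: x6 appears only positively; assign x6 = True.
Set x2 = True and propagate.
  then x5 is forced to False.
  then x3 is forced to False.
The remaining clauses are satisfied by x4 = True, x7 = True, x8 = False, x9 = False, x10 = True, x11 = True, x12 = False, x13 = True.
Check each clause:
  1. (x4 OR NOT x10 OR NOT x13) — x4 is true.
  2. (NOT x2 OR NOT x5) — NOT x5 is true.
  3. (x7 OR NOT x5 OR NOT x10) — NOT x5 is true.
  4. (x7 OR NOT x8 OR x11) — NOT x8 is true.
  5. (NOT x9 OR NOT x7 OR NOT x5) — NOT x5 is true.
  6. (x10 OR NOT x11 OR NOT x12) — x10 is true.
  7. (NOT x5 OR x4 OR x3) — x4 is true.
  8. (NOT x5 OR x10 OR x7) — x10 is true.
  9. (x4 OR NOT x2 OR x8) — x4 is true.
  10. (x9 OR x13 OR x2) — x2 is true.
  11. (x6 OR x13 OR x4) — x4 is true.
  12. (x1 OR x8) — x1 is true.
  13. (NOT x11 OR x7) — x7 is true.
  14. (x8 OR NOT x12) — NOT x12 is true.
  15. (x11 OR NOT x3) — x11 is true.
  16. (x3 OR x12 OR NOT x8) — NOT x8 is true.
  17. (x8 OR x11 OR x6) — x11 is true.
  18. (x4 OR NOT x3 OR x9) — x4 is true.
  19. (x2 OR NOT x11) — x2 is true.
  20. (x13 OR x12) — x13 is true.
  21. (NOT x3 OR x5) — NOT x3 is true.
  22. (x11 OR NOT x4) — x11 is true.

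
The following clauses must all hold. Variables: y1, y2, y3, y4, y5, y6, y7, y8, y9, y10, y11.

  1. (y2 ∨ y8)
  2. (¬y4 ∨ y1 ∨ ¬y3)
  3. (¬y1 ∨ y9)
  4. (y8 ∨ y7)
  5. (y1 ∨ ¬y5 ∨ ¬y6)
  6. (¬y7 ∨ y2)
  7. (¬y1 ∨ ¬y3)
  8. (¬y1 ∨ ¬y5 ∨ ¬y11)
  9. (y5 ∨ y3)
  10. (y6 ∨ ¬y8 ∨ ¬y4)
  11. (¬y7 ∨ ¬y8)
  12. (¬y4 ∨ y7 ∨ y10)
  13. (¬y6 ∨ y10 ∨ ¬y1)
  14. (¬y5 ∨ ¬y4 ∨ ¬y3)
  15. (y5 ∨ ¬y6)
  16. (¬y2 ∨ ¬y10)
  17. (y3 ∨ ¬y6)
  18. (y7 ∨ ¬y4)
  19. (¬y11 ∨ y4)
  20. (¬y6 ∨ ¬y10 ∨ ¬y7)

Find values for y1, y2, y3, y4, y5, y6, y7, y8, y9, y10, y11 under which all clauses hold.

y1=False, y2=True, y3=False, y4=True, y5=True, y6=False, y7=True, y8=False, y9=False, y10=False, y11=True

Check each clause:
  1. (y8 ∨ y2) — y2 is true.
  2. (¬y4 ∨ ¬y3 ∨ y1) — ¬y3 is true.
  3. (¬y1 ∨ y9) — ¬y1 is true.
  4. (y7 ∨ y8) — y7 is true.
  5. (¬y6 ∨ y1 ∨ ¬y5) — ¬y6 is true.
  6. (¬y7 ∨ y2) — y2 is true.
  7. (¬y1 ∨ ¬y3) — ¬y3 is true.
  8. (¬y5 ∨ ¬y11 ∨ ¬y1) — ¬y1 is true.
  9. (y3 ∨ y5) — y5 is true.
  10. (¬y4 ∨ ¬y8 ∨ y6) — ¬y8 is true.
  11. (¬y7 ∨ ¬y8) — ¬y8 is true.
  12. (y10 ∨ ¬y4 ∨ y7) — y7 is true.
  13. (¬y6 ∨ ¬y1 ∨ y10) — ¬y6 is true.
  14. (¬y3 ∨ ¬y5 ∨ ¬y4) — ¬y3 is true.
  15. (y5 ∨ ¬y6) — ¬y6 is true.
  16. (¬y2 ∨ ¬y10) — ¬y10 is true.
  17. (y3 ∨ ¬y6) — ¬y6 is true.
  18. (¬y4 ∨ y7) — y7 is true.
  19. (¬y11 ∨ y4) — y4 is true.
  20. (¬y6 ∨ ¬y10 ∨ ¬y7) — ¬y6 is true.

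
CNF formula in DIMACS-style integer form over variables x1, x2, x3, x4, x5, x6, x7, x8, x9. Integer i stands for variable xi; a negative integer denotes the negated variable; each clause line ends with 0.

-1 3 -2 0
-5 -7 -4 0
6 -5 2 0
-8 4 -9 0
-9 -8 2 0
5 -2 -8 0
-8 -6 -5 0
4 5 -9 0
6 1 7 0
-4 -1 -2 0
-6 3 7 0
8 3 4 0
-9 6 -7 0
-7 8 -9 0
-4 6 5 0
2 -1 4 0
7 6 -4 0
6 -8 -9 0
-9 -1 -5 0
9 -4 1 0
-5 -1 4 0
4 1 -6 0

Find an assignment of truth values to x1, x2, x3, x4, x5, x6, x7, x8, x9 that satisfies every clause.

Pure literal: x3 appears only positively; assign x3 = True.
Set x1 = False and propagate.
Try x2 = True.
The remaining clauses are satisfied by x4 = False, x5 = True, x6 = False, x7 = True, x8 = False, x9 = False.
Every clause has at least one true literal under this assignment.

x1=F  x2=T  x3=T  x4=F  x5=T  x6=F  x7=T  x8=F  x9=F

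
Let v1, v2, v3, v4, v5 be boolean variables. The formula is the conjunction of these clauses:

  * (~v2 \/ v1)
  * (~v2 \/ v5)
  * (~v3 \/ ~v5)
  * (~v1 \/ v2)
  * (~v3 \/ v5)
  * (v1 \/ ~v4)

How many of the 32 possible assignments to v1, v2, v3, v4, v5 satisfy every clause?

The models are:
  v1=0 v2=0 v3=0 v4=0 v5=0
  v1=0 v2=0 v3=0 v4=0 v5=1
  v1=1 v2=1 v3=0 v4=0 v5=1
  v1=1 v2=1 v3=0 v4=1 v5=1
Count: 4.

4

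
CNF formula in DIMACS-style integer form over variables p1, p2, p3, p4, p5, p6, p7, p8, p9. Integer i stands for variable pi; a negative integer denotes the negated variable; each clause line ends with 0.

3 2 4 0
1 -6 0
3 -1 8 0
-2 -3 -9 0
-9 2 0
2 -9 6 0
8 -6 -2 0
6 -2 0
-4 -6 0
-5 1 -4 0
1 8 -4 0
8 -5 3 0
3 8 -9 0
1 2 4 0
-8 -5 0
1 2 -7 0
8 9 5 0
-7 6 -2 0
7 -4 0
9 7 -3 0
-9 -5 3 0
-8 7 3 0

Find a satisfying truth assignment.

p1 = T, p2 = F, p3 = T, p4 = F, p5 = T, p6 = F, p7 = T, p8 = F, p9 = F

Try p1 = True.
Set p2 = False and propagate.
  then p9 is forced to False.
Set p3 = True and propagate.
  then p7 is forced to True.
The remaining clauses are satisfied by p4 = False, p5 = True, p6 = False, p8 = False.
Every clause has at least one true literal under this assignment.
Check each clause:
  1. (p4 | p2 | p3) — p3 is true.
  2. (p1 | ~p6) — p1 is true.
  3. (p8 | p3 | ~p1) — p3 is true.
  4. (~p2 | ~p9 | ~p3) — ~p2 is true.
  5. (p2 | ~p9) — ~p9 is true.
  6. (p6 | p2 | ~p9) — ~p9 is true.
  7. (~p6 | p8 | ~p2) — ~p6 is true.
  8. (p6 | ~p2) — ~p2 is true.
  9. (~p6 | ~p4) — ~p6 is true.
  10. (~p4 | p1 | ~p5) — p1 is true.
  11. (p1 | p8 | ~p4) — p1 is true.
  12. (p8 | p3 | ~p5) — p3 is true.
  13. (~p9 | p8 | p3) — p3 is true.
  14. (p1 | p4 | p2) — p1 is true.
  15. (~p5 | ~p8) — ~p8 is true.
  16. (~p7 | p2 | p1) — p1 is true.
  17. (p9 | p8 | p5) — p5 is true.
  18. (~p7 | p6 | ~p2) — ~p2 is true.
  19. (~p4 | p7) — ~p4 is true.
  20. (p9 | ~p3 | p7) — p7 is true.
  21. (p3 | ~p9 | ~p5) — p3 is true.
  22. (p3 | ~p8 | p7) — ~p8 is true.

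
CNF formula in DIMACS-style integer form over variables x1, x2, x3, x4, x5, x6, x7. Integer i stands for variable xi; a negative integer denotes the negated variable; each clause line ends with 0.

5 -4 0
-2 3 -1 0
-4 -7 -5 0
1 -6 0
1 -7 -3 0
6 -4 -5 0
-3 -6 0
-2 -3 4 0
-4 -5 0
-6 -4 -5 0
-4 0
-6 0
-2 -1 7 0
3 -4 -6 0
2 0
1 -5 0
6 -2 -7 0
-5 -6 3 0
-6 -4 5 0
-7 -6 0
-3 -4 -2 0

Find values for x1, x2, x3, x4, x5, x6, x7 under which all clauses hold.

x1 = F  x2 = T  x3 = F  x4 = F  x5 = F  x6 = F  x7 = F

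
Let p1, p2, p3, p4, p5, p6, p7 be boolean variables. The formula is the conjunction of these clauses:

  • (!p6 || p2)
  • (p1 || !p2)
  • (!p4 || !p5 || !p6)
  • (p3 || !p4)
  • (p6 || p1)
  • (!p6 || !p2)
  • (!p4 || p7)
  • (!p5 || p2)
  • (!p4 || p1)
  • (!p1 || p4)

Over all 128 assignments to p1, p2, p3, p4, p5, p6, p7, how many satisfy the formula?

The models are:
  p1=T p2=F p3=T p4=T p5=F p6=F p7=T
  p1=T p2=T p3=T p4=T p5=F p6=F p7=T
  p1=T p2=T p3=T p4=T p5=T p6=F p7=T
Count: 3.

3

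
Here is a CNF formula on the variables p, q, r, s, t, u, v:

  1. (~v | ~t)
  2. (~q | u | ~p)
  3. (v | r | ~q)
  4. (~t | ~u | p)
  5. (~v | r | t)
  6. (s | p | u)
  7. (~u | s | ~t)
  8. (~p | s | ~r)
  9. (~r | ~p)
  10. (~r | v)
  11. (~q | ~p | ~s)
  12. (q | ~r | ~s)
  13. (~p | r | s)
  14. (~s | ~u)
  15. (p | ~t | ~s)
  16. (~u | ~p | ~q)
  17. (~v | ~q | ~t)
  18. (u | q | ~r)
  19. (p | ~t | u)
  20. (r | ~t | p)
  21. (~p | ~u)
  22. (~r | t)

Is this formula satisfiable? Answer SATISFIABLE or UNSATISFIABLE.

SATISFIABLE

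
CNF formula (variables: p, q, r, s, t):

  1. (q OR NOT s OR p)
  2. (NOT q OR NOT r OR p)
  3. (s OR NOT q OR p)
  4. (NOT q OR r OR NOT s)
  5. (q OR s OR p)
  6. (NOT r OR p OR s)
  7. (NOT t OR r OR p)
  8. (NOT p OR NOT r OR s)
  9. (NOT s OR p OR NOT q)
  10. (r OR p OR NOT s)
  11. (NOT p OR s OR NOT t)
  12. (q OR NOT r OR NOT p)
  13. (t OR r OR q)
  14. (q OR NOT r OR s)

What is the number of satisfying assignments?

4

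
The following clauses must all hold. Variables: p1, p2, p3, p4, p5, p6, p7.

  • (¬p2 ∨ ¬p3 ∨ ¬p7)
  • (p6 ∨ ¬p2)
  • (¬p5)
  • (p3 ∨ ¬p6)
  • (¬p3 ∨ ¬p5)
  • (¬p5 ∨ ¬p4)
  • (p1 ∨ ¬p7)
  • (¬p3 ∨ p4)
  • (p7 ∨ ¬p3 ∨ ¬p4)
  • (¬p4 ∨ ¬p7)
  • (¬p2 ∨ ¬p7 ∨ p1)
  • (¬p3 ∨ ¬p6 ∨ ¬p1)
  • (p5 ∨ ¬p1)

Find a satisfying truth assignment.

Unit propagation: (¬p5) forces p5 = False.
(¬p1) is a unit clause, so p1 = False.
(¬p7) is a unit clause, so p7 = False.
p2 occurs only negated in the remaining clauses — set p2 = False.
Set p3 = False and propagate.
  then p6 is forced to False.
p4 is now unconstrained; take p4 = False.

p1 = F, p2 = F, p3 = F, p4 = F, p5 = F, p6 = F, p7 = F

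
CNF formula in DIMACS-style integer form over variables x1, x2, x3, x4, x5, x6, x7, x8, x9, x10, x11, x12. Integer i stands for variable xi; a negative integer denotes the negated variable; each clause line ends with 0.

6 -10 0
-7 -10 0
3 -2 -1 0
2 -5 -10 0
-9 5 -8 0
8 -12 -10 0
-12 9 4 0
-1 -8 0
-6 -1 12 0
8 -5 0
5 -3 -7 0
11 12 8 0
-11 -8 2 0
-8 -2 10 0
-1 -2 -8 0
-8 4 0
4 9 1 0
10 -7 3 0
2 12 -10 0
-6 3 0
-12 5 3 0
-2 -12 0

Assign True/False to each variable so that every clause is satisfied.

Pure literal: x4 appears only positively; assign x4 = True.
Pure literal: x7 appears only negated; assign x7 = False.
Branch on x1: take x1 = True.
  then x8 is forced to False.
  then x5 is forced to False.
Try x2 = True.
  then x3 is forced to True.
  then x12 is forced to False.
  then x6 is forced to False.
  then x10 is forced to False.
  then x11 is forced to True.
x9 is now unconstrained; take x9 = False.

x1=True, x2=True, x3=True, x4=True, x5=False, x6=False, x7=False, x8=False, x9=False, x10=False, x11=True, x12=False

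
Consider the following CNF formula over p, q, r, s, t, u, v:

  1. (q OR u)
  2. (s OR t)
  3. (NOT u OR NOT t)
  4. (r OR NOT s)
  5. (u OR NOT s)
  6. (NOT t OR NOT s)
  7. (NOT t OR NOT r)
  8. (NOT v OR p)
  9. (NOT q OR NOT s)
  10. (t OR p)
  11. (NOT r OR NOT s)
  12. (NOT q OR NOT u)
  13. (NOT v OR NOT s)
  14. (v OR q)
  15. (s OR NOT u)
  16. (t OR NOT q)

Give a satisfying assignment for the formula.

p=True, q=True, r=False, s=False, t=True, u=False, v=True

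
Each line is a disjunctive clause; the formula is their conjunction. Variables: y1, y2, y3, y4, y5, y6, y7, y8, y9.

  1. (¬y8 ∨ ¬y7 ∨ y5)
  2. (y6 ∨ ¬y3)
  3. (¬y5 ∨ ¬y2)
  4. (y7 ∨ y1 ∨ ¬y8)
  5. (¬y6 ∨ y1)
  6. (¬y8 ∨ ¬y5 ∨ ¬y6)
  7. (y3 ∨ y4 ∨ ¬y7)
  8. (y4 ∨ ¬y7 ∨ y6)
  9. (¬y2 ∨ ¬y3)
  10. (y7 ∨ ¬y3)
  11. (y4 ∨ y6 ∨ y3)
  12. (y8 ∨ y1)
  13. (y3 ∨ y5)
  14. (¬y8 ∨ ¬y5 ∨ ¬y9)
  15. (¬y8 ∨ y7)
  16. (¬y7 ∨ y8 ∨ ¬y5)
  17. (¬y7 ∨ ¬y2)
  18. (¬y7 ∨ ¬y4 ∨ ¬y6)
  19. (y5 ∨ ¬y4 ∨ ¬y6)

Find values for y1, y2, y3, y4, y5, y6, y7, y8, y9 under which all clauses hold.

y1=0  y2=0  y3=0  y4=1  y5=1  y6=0  y7=1  y8=1  y9=0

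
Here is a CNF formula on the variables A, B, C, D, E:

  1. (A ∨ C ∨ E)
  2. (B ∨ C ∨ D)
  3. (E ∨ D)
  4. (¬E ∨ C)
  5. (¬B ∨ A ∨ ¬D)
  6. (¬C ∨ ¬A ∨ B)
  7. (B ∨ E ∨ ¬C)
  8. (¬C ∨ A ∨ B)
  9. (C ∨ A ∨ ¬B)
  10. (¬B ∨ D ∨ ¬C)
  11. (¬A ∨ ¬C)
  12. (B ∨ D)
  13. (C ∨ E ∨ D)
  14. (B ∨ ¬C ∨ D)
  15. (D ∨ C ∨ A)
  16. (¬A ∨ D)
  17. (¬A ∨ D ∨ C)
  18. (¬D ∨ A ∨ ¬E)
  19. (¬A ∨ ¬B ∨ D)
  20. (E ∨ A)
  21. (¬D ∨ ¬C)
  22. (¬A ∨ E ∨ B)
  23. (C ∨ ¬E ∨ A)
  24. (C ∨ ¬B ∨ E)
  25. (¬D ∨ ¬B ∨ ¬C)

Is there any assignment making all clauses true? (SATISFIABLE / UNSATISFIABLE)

UNSATISFIABLE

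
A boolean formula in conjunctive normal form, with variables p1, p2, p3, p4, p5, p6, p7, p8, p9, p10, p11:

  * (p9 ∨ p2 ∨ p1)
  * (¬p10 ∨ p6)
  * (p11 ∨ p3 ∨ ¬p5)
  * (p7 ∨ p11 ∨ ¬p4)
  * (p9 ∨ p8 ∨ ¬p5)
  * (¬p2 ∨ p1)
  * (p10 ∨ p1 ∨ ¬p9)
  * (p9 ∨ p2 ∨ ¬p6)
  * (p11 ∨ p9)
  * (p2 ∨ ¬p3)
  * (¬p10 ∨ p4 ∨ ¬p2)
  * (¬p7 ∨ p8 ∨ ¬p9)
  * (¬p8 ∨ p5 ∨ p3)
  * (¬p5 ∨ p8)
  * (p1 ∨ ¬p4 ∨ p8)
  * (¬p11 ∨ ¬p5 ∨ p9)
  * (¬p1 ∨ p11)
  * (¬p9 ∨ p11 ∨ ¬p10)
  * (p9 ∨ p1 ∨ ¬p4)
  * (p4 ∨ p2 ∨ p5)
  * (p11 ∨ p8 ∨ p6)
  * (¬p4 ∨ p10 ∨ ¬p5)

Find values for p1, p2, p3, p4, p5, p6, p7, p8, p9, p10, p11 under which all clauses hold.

p1=T, p2=T, p3=F, p4=F, p5=T, p6=T, p7=T, p8=T, p9=T, p10=F, p11=T

Check each clause:
  1. (p9 ∨ p1 ∨ p2) — p1 is true.
  2. (¬p10 ∨ p6) — ¬p10 is true.
  3. (p11 ∨ ¬p5 ∨ p3) — p11 is true.
  4. (p7 ∨ p11 ∨ ¬p4) — p11 is true.
  5. (¬p5 ∨ p9 ∨ p8) — p8 is true.
  6. (p1 ∨ ¬p2) — p1 is true.
  7. (¬p9 ∨ p1 ∨ p10) — p1 is true.
  8. (p9 ∨ p2 ∨ ¬p6) — p9 is true.
  9. (p11 ∨ p9) — p9 is true.
  10. (p2 ∨ ¬p3) — p2 is true.
  11. (p4 ∨ ¬p2 ∨ ¬p10) — ¬p10 is true.
  12. (¬p9 ∨ p8 ∨ ¬p7) — p8 is true.
  13. (p3 ∨ ¬p8 ∨ p5) — p5 is true.
  14. (¬p5 ∨ p8) — p8 is true.
  15. (¬p4 ∨ p1 ∨ p8) — p8 is true.
  16. (¬p5 ∨ ¬p11 ∨ p9) — p9 is true.
  17. (p11 ∨ ¬p1) — p11 is true.
  18. (¬p9 ∨ ¬p10 ∨ p11) — p11 is true.
  19. (p1 ∨ ¬p4 ∨ p9) — p9 is true.
  20. (p4 ∨ p2 ∨ p5) — p2 is true.
  21. (p6 ∨ p8 ∨ p11) — p8 is true.
  22. (p10 ∨ ¬p5 ∨ ¬p4) — ¬p4 is true.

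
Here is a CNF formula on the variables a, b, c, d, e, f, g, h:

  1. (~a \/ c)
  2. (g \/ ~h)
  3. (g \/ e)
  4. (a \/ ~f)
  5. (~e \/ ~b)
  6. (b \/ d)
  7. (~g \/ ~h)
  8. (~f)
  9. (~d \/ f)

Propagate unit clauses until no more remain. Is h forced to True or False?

(~f) is a unit clause: f = False.
(f \/ ~d): since f = False, the clause reduces to (~d). d = False.
From (b \/ d) and d = False: b = True.
(~b \/ ~e): since b = True, the clause reduces to (~e). e = False.
In (g \/ e), e is now false; g must hold, so g = True.
(~h \/ ~g): since g = True, the clause reduces to (~h). h = False.

False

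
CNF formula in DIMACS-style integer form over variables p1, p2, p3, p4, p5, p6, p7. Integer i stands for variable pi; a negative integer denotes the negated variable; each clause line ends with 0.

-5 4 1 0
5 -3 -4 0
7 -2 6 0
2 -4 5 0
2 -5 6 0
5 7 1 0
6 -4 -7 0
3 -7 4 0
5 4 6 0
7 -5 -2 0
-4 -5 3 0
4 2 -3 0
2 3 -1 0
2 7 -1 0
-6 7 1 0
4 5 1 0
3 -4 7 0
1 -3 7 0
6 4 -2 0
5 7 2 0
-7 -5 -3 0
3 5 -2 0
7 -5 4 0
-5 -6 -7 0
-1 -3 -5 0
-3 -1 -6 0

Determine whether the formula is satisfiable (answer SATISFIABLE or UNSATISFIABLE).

UNSATISFIABLE

p5 = True:
  p7 = True:
    propagation gives p3=False, p4=True; an empty clause results — contradiction.
  p7 = False:
    propagation gives p2=False, p6=True, p1=False; an empty clause results — contradiction.
p5 = False:
  p4 = True:
    propagation gives p3=False, p2=True; an empty clause results — contradiction.
  p4 = False:
    propagation gives p6=True, p1=True, p3=False, p7=False; an empty clause results — contradiction.
Every branch closes, so no satisfying assignment exists.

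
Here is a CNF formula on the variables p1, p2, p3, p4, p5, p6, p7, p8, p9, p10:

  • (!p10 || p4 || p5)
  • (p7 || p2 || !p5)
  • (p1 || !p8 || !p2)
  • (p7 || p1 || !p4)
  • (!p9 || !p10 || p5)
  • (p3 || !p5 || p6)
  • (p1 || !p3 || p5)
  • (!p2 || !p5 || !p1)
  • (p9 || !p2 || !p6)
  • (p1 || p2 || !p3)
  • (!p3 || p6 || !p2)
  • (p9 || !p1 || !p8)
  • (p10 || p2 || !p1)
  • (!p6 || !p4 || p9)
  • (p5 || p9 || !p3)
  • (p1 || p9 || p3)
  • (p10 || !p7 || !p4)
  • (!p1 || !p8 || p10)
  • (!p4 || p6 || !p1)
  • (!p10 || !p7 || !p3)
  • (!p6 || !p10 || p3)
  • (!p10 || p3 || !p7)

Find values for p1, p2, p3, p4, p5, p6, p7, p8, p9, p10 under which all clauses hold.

p1 = 0, p2 = 1, p3 = 1, p4 = 0, p5 = 1, p6 = 1, p7 = 0, p8 = 0, p9 = 1, p10 = 1

Check each clause:
  1. (p5 || p4 || !p10) — p5 is true.
  2. (p7 || !p5 || p2) — p2 is true.
  3. (p1 || !p2 || !p8) — !p8 is true.
  4. (p7 || !p4 || p1) — !p4 is true.
  5. (!p10 || p5 || !p9) — p5 is true.
  6. (p6 || p3 || !p5) — p3 is true.
  7. (p1 || p5 || !p3) — p5 is true.
  8. (!p5 || !p2 || !p1) — !p1 is true.
  9. (p9 || !p6 || !p2) — p9 is true.
  10. (!p3 || p2 || p1) — p2 is true.
  11. (!p3 || !p2 || p6) — p6 is true.
  12. (!p8 || !p1 || p9) — !p8 is true.
  13. (!p1 || p2 || p10) — p10 is true.
  14. (!p6 || !p4 || p9) — p9 is true.
  15. (p9 || p5 || !p3) — p9 is true.
  16. (p9 || p3 || p1) — p3 is true.
  17. (!p4 || p10 || !p7) — !p7 is true.
  18. (!p8 || !p1 || p10) — !p8 is true.
  19. (!p4 || p6 || !p1) — !p4 is true.
  20. (!p3 || !p7 || !p10) — !p7 is true.
  21. (p3 || !p6 || !p10) — p3 is true.
  22. (!p7 || !p10 || p3) — !p7 is true.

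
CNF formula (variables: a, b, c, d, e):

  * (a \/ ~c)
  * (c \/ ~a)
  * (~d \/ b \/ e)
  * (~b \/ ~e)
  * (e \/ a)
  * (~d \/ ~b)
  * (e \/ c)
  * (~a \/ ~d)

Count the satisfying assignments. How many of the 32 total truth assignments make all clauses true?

5

The models are:
  a=0 b=0 c=0 d=0 e=1
  a=0 b=0 c=0 d=1 e=1
  a=1 b=0 c=1 d=0 e=0
  a=1 b=0 c=1 d=0 e=1
  a=1 b=1 c=1 d=0 e=0
Count: 5.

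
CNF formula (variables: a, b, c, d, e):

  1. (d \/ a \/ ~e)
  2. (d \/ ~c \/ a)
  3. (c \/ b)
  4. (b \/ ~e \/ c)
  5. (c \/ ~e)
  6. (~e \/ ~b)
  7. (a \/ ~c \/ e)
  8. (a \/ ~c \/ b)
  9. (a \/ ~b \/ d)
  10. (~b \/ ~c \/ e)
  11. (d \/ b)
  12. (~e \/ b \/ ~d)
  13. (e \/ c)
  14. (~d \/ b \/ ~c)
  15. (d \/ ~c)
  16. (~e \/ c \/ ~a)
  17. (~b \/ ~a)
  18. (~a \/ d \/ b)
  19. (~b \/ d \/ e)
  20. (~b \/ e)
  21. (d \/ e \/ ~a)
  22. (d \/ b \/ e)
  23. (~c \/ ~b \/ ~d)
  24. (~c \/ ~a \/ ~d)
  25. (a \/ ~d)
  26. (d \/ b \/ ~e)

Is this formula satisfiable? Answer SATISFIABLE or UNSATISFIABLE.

UNSATISFIABLE

b = True:
  propagation gives e=False; an empty clause results — contradiction.
b = False:
  propagation gives c=True, a=True, d=True; an empty clause results — contradiction.
Every branch closes, so no satisfying assignment exists.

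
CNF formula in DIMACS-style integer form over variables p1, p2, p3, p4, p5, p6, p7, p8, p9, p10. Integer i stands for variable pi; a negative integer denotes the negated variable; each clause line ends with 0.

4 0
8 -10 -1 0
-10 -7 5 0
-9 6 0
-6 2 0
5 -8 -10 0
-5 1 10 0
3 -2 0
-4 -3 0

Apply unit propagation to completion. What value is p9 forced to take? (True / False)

False

Unit clause (p4) sets p4 = True.
(~p3 \/ ~p4) with p4 = True leaves only ~p3, so p3 = False.
(p3 \/ ~p2) with p3 = False leaves only ~p2, so p2 = False.
In (p2 \/ ~p6), p2 is now false; ~p6 must hold, so p6 = False.
(~p9 \/ p6): since p6 = False, the clause reduces to (~p9). p9 = False.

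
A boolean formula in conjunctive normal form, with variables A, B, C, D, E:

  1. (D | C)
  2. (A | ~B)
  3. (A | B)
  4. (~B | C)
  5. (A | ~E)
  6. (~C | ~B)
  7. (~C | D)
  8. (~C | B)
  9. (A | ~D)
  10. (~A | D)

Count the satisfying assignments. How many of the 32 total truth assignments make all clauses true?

2

Satisfying assignments:
  A=1 B=0 C=0 D=1 E=0
  A=1 B=0 C=0 D=1 E=1
Count: 2.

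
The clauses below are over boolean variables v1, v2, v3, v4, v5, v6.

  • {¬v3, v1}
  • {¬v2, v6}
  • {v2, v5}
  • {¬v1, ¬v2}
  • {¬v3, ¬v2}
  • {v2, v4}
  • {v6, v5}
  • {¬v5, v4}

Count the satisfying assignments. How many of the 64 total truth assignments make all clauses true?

9

Split on v2, then v5.
  v2=1, v5=1: remaining (v1,v3,v4,v6) ∈ {(0,0,1,1)} — 1.
  v2=1, v5=0: remaining (v1,v3,v4,v6) ∈ {(0,0,0,1); (0,0,1,1)} — 2.
  v2=0, v5=1: v6 free; 3 ways for (v1,v3,v4) × 2^1 = 6.
  v2=0, v5=0: a clause becomes empty — 0.
Total: 1 + 2 + 6 + 0 = 9.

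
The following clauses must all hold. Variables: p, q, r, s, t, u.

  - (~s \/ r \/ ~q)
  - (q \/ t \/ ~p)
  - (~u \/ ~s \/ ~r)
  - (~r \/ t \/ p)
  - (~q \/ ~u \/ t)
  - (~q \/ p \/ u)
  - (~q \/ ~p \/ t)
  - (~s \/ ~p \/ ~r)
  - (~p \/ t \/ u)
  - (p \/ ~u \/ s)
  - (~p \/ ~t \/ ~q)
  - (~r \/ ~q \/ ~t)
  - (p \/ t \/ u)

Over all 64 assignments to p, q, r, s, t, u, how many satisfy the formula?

12

Split on p, then t.
  p=T, t=T: u free; 3 ways for (q,r,s) × 2^1 = 6.
  p=T, t=F: a clause becomes empty — 0.
  p=F, t=T: 5 of the 16 assignments to (q,r,s,u) work.
  p=F, t=F: remaining (q,r,s,u) ∈ {(F,F,T,T)} — 1.
Total: 6 + 0 + 5 + 1 = 12.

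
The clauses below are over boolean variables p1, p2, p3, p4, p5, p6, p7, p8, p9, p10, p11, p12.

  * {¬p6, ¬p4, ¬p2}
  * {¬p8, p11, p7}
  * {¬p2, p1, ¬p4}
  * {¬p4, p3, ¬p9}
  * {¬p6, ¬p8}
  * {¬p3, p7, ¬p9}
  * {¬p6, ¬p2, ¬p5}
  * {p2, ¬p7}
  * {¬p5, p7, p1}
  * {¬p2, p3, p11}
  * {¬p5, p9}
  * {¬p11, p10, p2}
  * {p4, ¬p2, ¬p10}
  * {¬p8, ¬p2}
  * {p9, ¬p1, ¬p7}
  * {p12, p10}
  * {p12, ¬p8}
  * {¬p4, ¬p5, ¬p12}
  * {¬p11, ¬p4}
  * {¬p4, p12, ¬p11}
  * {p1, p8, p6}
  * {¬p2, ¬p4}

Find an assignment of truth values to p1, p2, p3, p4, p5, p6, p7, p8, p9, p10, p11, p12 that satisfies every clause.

p5 occurs only negated in the remaining clauses — set p5 = False.
Set p1 = True and propagate.
Try p2 = False.
  then p7 is forced to False.
Branch on p3: take p3 = False.
The remaining clauses are satisfied by p4 = False, p6 = True, p8 = False, p9 = True, p10 = True, p11 = True, p12 = True.
Every clause has at least one true literal under this assignment.

p1=1, p2=0, p3=0, p4=0, p5=0, p6=1, p7=0, p8=0, p9=1, p10=1, p11=1, p12=1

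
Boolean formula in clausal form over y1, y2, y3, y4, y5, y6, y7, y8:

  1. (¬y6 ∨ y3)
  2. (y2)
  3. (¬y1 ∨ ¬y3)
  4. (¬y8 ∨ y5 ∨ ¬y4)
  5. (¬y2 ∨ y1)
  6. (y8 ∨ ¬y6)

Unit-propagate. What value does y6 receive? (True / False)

False

(y2) stands alone — y2 = True.
(¬y2 ∨ y1) with y2 = True leaves only y1, so y1 = True.
(¬y3 ∨ ¬y1) with y1 = True leaves only ¬y3, so y3 = False.
(y3 ∨ ¬y6): since y3 = False, the clause reduces to (¬y6). y6 = False.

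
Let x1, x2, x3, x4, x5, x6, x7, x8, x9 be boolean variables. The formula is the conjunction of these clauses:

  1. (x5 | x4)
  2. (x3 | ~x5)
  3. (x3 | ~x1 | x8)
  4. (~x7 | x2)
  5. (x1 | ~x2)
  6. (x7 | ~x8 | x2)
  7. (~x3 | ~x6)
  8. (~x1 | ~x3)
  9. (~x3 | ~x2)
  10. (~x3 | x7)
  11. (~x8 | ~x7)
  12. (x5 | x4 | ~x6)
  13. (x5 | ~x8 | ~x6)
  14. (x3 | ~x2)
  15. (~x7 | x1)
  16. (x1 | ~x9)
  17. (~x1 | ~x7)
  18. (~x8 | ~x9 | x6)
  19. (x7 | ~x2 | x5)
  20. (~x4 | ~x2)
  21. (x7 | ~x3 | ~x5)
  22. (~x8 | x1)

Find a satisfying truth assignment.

x1 = 0, x2 = 0, x3 = 0, x4 = 1, x5 = 0, x6 = 1, x7 = 0, x8 = 0, x9 = 0

Pure literal: x9 appears only negated; assign x9 = False.
Try x1 = False.
  then x2 is forced to False.
  then x7 is forced to False.
  then x8 is forced to False.
  then x3 is forced to False.
  then x5 is forced to False.
  then x4 is forced to True.
x6 is now unconstrained; take x6 = True.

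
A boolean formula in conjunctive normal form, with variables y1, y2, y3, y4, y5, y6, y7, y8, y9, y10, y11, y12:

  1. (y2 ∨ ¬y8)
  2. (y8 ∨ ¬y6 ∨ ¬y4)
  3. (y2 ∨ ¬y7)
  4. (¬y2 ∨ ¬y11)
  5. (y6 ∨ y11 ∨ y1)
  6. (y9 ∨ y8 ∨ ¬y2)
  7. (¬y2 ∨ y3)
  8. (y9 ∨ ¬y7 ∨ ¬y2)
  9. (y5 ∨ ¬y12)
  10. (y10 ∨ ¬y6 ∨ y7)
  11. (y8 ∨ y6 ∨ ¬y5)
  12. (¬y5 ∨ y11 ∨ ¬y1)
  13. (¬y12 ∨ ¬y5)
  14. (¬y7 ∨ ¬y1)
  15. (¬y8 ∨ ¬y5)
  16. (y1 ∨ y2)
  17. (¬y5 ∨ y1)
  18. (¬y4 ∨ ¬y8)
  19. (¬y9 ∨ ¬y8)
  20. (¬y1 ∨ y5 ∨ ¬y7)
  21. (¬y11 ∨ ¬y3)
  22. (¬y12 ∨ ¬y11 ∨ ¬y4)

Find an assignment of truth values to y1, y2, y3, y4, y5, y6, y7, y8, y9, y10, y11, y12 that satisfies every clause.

y1=T, y2=F, y3=F, y4=F, y5=F, y6=F, y7=F, y8=F, y9=F, y10=F, y11=T, y12=F

Check each clause:
  1. (y2 ∨ ¬y8) — ¬y8 is true.
  2. (y8 ∨ ¬y6 ∨ ¬y4) — ¬y6 is true.
  3. (y2 ∨ ¬y7) — ¬y7 is true.
  4. (¬y11 ∨ ¬y2) — ¬y2 is true.
  5. (y1 ∨ y6 ∨ y11) — y1 is true.
  6. (¬y2 ∨ y8 ∨ y9) — ¬y2 is true.
  7. (¬y2 ∨ y3) — ¬y2 is true.
  8. (y9 ∨ ¬y7 ∨ ¬y2) — ¬y7 is true.
  9. (y5 ∨ ¬y12) — ¬y12 is true.
  10. (¬y6 ∨ y10 ∨ y7) — ¬y6 is true.
  11. (y6 ∨ ¬y5 ∨ y8) — ¬y5 is true.
  12. (¬y1 ∨ y11 ∨ ¬y5) — y11 is true.
  13. (¬y5 ∨ ¬y12) — ¬y5 is true.
  14. (¬y1 ∨ ¬y7) — ¬y7 is true.
  15. (¬y5 ∨ ¬y8) — ¬y8 is true.
  16. (y2 ∨ y1) — y1 is true.
  17. (¬y5 ∨ y1) — y1 is true.
  18. (¬y4 ∨ ¬y8) — ¬y8 is true.
  19. (¬y8 ∨ ¬y9) — ¬y8 is true.
  20. (¬y7 ∨ ¬y1 ∨ y5) — ¬y7 is true.
  21. (¬y11 ∨ ¬y3) — ¬y3 is true.
  22. (¬y12 ∨ ¬y11 ∨ ¬y4) — ¬y12 is true.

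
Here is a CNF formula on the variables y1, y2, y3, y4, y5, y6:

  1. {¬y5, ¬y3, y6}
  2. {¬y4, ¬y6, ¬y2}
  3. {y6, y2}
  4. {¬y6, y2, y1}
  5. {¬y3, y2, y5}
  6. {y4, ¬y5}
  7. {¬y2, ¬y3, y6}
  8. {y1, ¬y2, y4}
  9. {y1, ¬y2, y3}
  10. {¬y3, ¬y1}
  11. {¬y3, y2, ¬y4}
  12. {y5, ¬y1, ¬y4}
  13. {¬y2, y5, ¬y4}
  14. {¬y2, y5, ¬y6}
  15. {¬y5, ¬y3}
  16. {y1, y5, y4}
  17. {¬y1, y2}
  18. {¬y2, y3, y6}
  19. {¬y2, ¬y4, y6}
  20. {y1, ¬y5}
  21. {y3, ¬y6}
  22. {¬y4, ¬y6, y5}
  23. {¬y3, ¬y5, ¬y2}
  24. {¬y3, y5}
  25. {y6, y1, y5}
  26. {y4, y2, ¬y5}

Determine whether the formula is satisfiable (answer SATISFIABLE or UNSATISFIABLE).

UNSATISFIABLE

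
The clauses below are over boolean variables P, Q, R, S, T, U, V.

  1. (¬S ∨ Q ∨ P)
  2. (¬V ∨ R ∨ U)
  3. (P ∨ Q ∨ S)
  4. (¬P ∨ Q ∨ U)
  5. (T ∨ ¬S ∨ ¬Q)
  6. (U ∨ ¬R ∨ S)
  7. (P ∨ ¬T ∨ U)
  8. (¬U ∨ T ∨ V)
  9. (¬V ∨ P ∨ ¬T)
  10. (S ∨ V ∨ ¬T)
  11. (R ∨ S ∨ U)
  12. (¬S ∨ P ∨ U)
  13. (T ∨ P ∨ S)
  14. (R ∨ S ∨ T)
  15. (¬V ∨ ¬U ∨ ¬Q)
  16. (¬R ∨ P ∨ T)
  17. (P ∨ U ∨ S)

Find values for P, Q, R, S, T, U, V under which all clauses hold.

P=True, Q=False, R=True, S=False, T=False, U=True, V=True

Try P = True.
Try Q = False.
  then U is forced to True.
Branch on R: take R = True.
The remaining clauses are satisfied by S = False, T = False, V = True.
Check each clause:
  1. (¬S ∨ P ∨ Q) — P is true.
  2. (R ∨ U ∨ ¬V) — R is true.
  3. (P ∨ S ∨ Q) — P is true.
  4. (Q ∨ U ∨ ¬P) — U is true.
  5. (¬Q ∨ T ∨ ¬S) — ¬S is true.
  6. (U ∨ ¬R ∨ S) — U is true.
  7. (P ∨ U ∨ ¬T) — P is true.
  8. (V ∨ T ∨ ¬U) — V is true.
  9. (P ∨ ¬V ∨ ¬T) — ¬T is true.
  10. (V ∨ S ∨ ¬T) — ¬T is true.
  11. (S ∨ U ∨ R) — R is true.
  12. (U ∨ P ∨ ¬S) — P is true.
  13. (T ∨ S ∨ P) — P is true.
  14. (T ∨ S ∨ R) — R is true.
  15. (¬Q ∨ ¬U ∨ ¬V) — ¬Q is true.
  16. (T ∨ P ∨ ¬R) — P is true.
  17. (P ∨ S ∨ U) — P is true.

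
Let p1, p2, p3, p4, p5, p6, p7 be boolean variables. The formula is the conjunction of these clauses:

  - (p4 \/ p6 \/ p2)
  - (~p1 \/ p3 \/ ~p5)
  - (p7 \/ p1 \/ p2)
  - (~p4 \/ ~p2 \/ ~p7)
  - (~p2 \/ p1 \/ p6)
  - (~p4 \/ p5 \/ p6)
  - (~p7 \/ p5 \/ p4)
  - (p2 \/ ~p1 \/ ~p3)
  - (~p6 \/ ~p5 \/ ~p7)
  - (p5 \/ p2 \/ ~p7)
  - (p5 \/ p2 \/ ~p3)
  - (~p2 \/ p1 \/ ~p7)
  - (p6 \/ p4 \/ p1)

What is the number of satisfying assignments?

Split on p2, then p1.
  p2=1, p1=1: 11 of the 32 assignments to (p3,p4,p5,p6,p7) work.
  p2=1, p1=0: forces p6=1; p7=0; p3, p4, p5 free → 2^3 = 8.
  p2=0, p1=1: remaining (p3,p4,p5,p6,p7) ∈ {(0,0,0,1,0); (0,1,0,1,0)} — 2.
  p2=0, p1=0: remaining (p3,p4,p5,p6,p7) ∈ {(0,1,1,0,1); (1,1,1,0,1)} — 2.
Total: 11 + 8 + 2 + 2 = 23.

23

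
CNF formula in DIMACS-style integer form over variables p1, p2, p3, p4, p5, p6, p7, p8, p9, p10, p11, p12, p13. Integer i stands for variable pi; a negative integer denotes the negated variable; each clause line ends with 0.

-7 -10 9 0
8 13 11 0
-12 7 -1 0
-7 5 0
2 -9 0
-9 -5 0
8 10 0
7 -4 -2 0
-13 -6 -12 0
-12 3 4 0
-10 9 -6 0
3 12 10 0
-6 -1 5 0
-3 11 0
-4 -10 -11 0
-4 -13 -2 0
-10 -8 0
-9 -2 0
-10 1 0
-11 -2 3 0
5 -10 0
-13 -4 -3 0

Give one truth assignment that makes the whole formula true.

p1 = 0, p2 = 0, p3 = 1, p4 = 0, p5 = 1, p6 = 0, p7 = 1, p8 = 1, p9 = 0, p10 = 0, p11 = 1, p12 = 0, p13 = 1

p6 occurs only negated in the remaining clauses — set p6 = False.
Try p1 = False.
  then p10 is forced to False.
  then p8 is forced to True.
Set p2 = False and propagate.
  then p9 is forced to False.
Set p3 = True and propagate.
  then p11 is forced to True.
The remaining clauses are satisfied by p4 = False, p5 = True, p7 = True, p12 = False, p13 = True.
Check each clause:
  1. (~p10 \/ p9 \/ ~p7) — ~p10 is true.
  2. (p8 \/ p13 \/ p11) — p8 is true.
  3. (p7 \/ ~p12 \/ ~p1) — ~p12 is true.
  4. (~p7 \/ p5) — p5 is true.
  5. (~p9 \/ p2) — ~p9 is true.
  6. (~p9 \/ ~p5) — ~p9 is true.
  7. (p8 \/ p10) — p8 is true.
  8. (p7 \/ ~p2 \/ ~p4) — ~p4 is true.
  9. (~p6 \/ ~p12 \/ ~p13) — ~p6 is true.
  10. (~p12 \/ p3 \/ p4) — p3 is true.
  11. (p9 \/ ~p10 \/ ~p6) — ~p6 is true.
  12. (p12 \/ p10 \/ p3) — p3 is true.
  13. (~p1 \/ ~p6 \/ p5) — ~p6 is true.
  14. (~p3 \/ p11) — p11 is true.
  15. (~p11 \/ ~p10 \/ ~p4) — ~p4 is true.
  16. (~p2 \/ ~p13 \/ ~p4) — ~p4 is true.
  17. (~p8 \/ ~p10) — ~p10 is true.
  18. (~p2 \/ ~p9) — ~p2 is true.
  19. (~p10 \/ p1) — ~p10 is true.
  20. (~p2 \/ p3 \/ ~p11) — p3 is true.
  21. (p5 \/ ~p10) — p5 is true.
  22. (~p4 \/ ~p3 \/ ~p13) — ~p4 is true.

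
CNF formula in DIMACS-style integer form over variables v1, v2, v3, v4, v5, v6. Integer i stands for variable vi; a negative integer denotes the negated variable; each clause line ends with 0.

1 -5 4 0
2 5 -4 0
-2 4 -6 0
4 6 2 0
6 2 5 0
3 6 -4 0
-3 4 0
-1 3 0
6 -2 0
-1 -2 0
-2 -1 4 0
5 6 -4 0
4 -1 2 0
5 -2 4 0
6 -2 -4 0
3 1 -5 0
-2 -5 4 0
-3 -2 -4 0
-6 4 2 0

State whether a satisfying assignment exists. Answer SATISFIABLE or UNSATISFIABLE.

Branch on v1: take v1 = False.
Try v2 = False.
Try v3 = True.
  then v4 is forced to True.
  then v5 is forced to True.
v6 is now unconstrained; take v6 = False.
Every clause has at least one true literal under this assignment.
So v1=F  v2=F  v3=T  v4=T  v5=T  v6=F is a satisfying assignment.

SATISFIABLE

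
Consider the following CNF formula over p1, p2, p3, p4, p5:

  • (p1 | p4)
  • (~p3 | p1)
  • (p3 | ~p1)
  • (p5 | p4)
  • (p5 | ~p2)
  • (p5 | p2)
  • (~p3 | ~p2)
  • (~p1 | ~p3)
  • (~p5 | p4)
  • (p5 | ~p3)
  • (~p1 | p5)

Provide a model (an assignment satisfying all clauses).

p1 = False, p2 = False, p3 = False, p4 = True, p5 = True

Pure literal: p4 appears only positively; assign p4 = True.
Branch on p1: take p1 = False.
  then p3 is forced to False.
Branch on p2: take p2 = False.
  then p5 is forced to True.
Every clause has at least one true literal under this assignment.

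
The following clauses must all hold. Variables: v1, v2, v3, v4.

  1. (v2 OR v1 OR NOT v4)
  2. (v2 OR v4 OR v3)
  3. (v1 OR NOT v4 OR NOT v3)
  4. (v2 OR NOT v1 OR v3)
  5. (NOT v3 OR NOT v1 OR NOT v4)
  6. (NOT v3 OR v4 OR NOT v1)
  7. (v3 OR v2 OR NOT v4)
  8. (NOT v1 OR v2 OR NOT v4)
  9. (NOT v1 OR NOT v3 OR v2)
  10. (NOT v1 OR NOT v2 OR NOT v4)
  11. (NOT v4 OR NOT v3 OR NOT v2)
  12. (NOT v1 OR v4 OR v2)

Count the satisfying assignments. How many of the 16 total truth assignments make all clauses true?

5

The models are:
  v1=0 v2=0 v3=1 v4=0
  v1=0 v2=1 v3=0 v4=0
  v1=0 v2=1 v3=0 v4=1
  v1=0 v2=1 v3=1 v4=0
  v1=1 v2=1 v3=0 v4=0
That's 5 in total.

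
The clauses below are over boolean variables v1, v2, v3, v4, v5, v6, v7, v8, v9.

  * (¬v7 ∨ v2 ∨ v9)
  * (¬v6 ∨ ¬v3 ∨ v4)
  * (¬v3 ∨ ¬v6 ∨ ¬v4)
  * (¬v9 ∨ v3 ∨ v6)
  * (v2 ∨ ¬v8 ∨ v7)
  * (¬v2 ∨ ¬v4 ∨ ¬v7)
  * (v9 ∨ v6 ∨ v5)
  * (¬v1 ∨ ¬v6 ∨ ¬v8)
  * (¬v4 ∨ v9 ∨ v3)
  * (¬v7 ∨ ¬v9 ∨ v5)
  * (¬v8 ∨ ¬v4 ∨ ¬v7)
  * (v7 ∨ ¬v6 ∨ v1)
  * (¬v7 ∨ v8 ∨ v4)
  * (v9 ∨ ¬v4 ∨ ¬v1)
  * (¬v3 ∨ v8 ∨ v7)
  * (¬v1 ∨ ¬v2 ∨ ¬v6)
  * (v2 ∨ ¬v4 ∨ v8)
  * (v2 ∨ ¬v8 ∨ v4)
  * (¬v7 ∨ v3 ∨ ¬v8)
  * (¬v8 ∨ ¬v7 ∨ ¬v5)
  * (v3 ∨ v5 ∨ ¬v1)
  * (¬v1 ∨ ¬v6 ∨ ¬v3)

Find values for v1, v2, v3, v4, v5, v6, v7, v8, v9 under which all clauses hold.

v1=True, v2=True, v3=False, v4=False, v5=True, v6=False, v7=False, v8=True, v9=False

Check each clause:
  1. (v2 ∨ v9 ∨ ¬v7) — ¬v7 is true.
  2. (¬v6 ∨ v4 ∨ ¬v3) — ¬v6 is true.
  3. (¬v4 ∨ ¬v3 ∨ ¬v6) — ¬v6 is true.
  4. (v3 ∨ ¬v9 ∨ v6) — ¬v9 is true.
  5. (v2 ∨ ¬v8 ∨ v7) — v2 is true.
  6. (¬v2 ∨ ¬v4 ∨ ¬v7) — ¬v7 is true.
  7. (v9 ∨ v5 ∨ v6) — v5 is true.
  8. (¬v8 ∨ ¬v6 ∨ ¬v1) — ¬v6 is true.
  9. (v9 ∨ ¬v4 ∨ v3) — ¬v4 is true.
  10. (v5 ∨ ¬v9 ∨ ¬v7) — ¬v7 is true.
  11. (¬v4 ∨ ¬v8 ∨ ¬v7) — ¬v7 is true.
  12. (v7 ∨ ¬v6 ∨ v1) — v1 is true.
  13. (¬v7 ∨ v4 ∨ v8) — v8 is true.
  14. (¬v1 ∨ v9 ∨ ¬v4) — ¬v4 is true.
  15. (¬v3 ∨ v8 ∨ v7) — v8 is true.
  16. (¬v1 ∨ ¬v6 ∨ ¬v2) — ¬v6 is true.
  17. (v2 ∨ ¬v4 ∨ v8) — v8 is true.
  18. (v4 ∨ v2 ∨ ¬v8) — v2 is true.
  19. (¬v8 ∨ v3 ∨ ¬v7) — ¬v7 is true.
  20. (¬v5 ∨ ¬v7 ∨ ¬v8) — ¬v7 is true.
  21. (¬v1 ∨ v5 ∨ v3) — v5 is true.
  22. (¬v3 ∨ ¬v1 ∨ ¬v6) — ¬v6 is true.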